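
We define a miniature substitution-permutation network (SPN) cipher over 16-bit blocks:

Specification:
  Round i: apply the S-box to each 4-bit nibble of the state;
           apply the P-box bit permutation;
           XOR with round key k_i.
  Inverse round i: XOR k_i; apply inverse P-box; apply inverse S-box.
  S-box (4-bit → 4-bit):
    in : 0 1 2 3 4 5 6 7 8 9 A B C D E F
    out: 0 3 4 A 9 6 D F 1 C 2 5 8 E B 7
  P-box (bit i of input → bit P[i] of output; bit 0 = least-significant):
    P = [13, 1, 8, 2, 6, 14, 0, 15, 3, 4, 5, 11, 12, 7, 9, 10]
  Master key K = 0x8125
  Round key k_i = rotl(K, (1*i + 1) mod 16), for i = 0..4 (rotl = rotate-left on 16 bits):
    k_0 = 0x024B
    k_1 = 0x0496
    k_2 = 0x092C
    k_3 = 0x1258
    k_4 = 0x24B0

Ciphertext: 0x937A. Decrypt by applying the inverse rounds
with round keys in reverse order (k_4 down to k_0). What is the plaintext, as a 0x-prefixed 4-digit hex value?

0x0B89

s_0 = ciphertext = 0x937A
s_1 = InvRound(s_0, k_4) = 0x784F
s_2 = InvRound(s_1, k_3) = 0x235E
s_3 = InvRound(s_2, k_2) = 0x2D81
s_4 = InvRound(s_3, k_1) = 0x0327
s_5 = InvRound(s_4, k_0) = 0x0B89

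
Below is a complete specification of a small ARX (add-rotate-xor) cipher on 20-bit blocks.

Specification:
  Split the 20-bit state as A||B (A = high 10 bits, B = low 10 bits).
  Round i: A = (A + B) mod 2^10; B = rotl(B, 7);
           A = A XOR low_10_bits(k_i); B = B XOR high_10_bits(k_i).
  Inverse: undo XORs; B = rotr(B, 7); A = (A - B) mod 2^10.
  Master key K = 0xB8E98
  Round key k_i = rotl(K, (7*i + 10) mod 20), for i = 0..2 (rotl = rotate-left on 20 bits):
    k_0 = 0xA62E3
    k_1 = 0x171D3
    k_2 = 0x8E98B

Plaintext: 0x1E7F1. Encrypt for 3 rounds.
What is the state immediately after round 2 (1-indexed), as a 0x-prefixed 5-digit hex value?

s_0 = plaintext = 0x1E7F1
s_1 = Round(s_0, k_0) = 0xA2666
s_2 = Round(s_1, k_1) = 0x4F310
s_3 = Round(s_2, k_2) = 0x71E58

0x4F310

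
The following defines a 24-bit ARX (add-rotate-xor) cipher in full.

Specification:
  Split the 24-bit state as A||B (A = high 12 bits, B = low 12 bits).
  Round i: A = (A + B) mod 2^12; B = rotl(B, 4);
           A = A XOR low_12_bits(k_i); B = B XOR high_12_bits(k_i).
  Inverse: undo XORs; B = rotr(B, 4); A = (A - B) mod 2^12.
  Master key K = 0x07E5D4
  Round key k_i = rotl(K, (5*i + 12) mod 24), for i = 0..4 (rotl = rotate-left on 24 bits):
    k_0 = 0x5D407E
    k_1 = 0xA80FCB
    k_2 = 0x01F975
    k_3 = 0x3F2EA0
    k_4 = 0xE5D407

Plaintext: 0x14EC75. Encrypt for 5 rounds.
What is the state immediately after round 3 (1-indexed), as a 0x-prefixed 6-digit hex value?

s_0 = plaintext = 0x14EC75
s_1 = Round(s_0, k_0) = 0xDBD288
s_2 = Round(s_1, k_1) = 0xF8E202
s_3 = Round(s_2, k_2) = 0x8E503D
s_4 = Round(s_3, k_3) = 0x782022
s_5 = Round(s_4, k_4) = 0x3A3C7D

0x8E503D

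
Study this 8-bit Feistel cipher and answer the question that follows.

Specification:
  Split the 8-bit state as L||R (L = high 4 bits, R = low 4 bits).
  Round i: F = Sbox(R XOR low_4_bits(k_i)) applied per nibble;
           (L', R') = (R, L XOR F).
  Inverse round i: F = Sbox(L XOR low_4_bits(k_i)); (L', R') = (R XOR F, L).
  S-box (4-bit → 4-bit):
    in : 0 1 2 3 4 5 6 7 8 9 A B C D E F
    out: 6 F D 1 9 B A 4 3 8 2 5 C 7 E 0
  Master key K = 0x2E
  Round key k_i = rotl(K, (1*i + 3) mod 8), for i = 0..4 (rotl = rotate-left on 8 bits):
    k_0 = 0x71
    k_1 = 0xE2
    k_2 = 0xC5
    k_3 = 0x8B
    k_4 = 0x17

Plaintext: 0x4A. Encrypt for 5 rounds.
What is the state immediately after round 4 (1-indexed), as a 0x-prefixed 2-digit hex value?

0xF2

s_0 = plaintext = 0x4A
s_1 = Round(s_0, k_0) = 0xA1
s_2 = Round(s_1, k_1) = 0x1B
s_3 = Round(s_2, k_2) = 0xBF
s_4 = Round(s_3, k_3) = 0xF2
s_5 = Round(s_4, k_4) = 0x24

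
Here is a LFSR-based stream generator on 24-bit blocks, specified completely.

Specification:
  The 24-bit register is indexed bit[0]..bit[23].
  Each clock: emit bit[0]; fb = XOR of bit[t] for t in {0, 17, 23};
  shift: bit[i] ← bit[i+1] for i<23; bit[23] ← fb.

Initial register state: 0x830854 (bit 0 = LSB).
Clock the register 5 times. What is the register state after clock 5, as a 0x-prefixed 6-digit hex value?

0x641842

reg_0 = 0x830854
clock 1: out=0, reg = 0x41842A
clock 2: out=0, reg = 0x20C215
clock 3: out=1, reg = 0x90610A
clock 4: out=0, reg = 0xC83085
clock 5: out=1, reg = 0x641842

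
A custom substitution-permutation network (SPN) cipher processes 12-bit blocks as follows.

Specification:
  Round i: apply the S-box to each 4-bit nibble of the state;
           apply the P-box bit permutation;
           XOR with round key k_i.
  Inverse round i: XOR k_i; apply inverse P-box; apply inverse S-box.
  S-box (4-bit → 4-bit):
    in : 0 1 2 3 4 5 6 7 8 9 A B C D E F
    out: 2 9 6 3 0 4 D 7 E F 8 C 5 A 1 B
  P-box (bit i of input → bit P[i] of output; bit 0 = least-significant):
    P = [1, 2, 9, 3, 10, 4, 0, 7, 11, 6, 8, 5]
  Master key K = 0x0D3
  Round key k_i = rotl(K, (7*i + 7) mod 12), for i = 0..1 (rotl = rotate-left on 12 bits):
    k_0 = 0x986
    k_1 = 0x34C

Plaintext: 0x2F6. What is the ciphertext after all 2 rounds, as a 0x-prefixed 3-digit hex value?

s_0 = plaintext = 0x2F6
s_1 = Round(s_0, k_0) = 0xE5C
s_2 = Round(s_1, k_1) = 0x94F

0x94F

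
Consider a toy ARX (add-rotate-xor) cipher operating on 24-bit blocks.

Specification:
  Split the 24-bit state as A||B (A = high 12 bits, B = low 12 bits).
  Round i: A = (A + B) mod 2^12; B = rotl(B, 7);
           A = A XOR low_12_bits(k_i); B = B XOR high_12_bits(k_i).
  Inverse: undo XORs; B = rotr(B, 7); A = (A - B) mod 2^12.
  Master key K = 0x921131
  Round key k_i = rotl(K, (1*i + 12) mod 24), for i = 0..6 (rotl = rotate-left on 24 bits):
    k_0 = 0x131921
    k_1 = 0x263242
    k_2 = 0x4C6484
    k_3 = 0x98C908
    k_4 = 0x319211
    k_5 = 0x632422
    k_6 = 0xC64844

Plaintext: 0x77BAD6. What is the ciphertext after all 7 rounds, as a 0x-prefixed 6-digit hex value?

s_0 = plaintext = 0x77BAD6
s_1 = Round(s_0, k_0) = 0xB70A67
s_2 = Round(s_1, k_1) = 0x7951B0
s_3 = Round(s_2, k_2) = 0xDC1CCB
s_4 = Round(s_3, k_3) = 0x384C6A
s_5 = Round(s_4, k_4) = 0xDFF67A
s_6 = Round(s_5, k_5) = 0x05BB01
s_7 = Round(s_6, k_6) = 0x318CBC

0x318CBC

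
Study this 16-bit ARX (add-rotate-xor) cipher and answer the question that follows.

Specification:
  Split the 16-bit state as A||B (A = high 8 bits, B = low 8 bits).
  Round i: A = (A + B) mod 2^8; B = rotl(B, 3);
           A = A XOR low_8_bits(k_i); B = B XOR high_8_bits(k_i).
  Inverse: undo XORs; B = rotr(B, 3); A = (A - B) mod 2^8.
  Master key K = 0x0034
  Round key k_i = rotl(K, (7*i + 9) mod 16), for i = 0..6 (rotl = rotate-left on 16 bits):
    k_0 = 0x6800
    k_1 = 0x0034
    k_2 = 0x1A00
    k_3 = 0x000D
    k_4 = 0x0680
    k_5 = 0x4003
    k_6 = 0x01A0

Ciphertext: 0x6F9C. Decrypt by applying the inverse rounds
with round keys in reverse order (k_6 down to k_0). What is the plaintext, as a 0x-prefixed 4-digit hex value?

0xACF0

s_0 = ciphertext = 0x6F9C
s_1 = InvRound(s_0, k_6) = 0x1CB3
s_2 = InvRound(s_1, k_5) = 0xA17E
s_3 = InvRound(s_2, k_4) = 0x120F
s_4 = InvRound(s_3, k_3) = 0x3EE1
s_5 = InvRound(s_4, k_2) = 0xBF7F
s_6 = InvRound(s_5, k_1) = 0x9CEF
s_7 = InvRound(s_6, k_0) = 0xACF0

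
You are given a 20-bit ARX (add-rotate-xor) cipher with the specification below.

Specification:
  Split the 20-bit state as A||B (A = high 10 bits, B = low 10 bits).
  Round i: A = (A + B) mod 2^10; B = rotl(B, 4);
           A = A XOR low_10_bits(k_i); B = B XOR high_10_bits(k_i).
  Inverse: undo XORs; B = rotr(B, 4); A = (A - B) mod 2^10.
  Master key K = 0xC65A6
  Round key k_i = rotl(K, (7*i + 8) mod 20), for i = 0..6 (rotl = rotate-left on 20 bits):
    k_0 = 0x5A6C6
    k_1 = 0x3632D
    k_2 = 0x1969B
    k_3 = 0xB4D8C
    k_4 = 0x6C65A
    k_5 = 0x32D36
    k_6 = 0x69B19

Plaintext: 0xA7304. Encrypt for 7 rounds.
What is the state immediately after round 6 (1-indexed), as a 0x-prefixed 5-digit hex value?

s_0 = plaintext = 0xA7304
s_1 = Round(s_0, k_0) = 0xD9925
s_2 = Round(s_1, k_1) = 0xE9A8C
s_3 = Round(s_2, k_2) = 0x2A4AF
s_4 = Round(s_3, k_3) = 0x35021
s_5 = Round(s_4, k_4) = 0xABFA1
s_6 = Round(s_5, k_5) = 0xD9AD5
s_7 = Round(s_6, k_6) = 0x488FD

0xD9AD5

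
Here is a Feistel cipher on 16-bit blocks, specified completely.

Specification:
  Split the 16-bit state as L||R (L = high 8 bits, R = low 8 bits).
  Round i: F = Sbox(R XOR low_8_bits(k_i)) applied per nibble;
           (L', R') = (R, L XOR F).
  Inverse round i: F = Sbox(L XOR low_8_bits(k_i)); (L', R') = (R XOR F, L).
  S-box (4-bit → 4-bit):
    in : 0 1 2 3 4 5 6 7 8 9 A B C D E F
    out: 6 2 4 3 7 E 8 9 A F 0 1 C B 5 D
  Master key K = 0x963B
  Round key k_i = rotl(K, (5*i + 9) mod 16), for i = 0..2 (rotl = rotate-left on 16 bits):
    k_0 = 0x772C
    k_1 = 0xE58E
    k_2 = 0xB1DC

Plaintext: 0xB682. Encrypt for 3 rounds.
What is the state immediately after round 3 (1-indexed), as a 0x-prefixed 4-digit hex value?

s_0 = plaintext = 0xB682
s_1 = Round(s_0, k_0) = 0x82B3
s_2 = Round(s_1, k_1) = 0xB3B9
s_3 = Round(s_2, k_2) = 0xB93D

0xB93D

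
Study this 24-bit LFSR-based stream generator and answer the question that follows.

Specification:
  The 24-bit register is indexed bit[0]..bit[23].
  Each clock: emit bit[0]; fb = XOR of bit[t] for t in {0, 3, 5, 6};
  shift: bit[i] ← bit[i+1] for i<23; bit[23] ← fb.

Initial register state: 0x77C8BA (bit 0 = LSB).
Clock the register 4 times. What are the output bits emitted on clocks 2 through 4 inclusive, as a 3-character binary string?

101

reg_0 = 0x77C8BA
clock 1: out=0, reg = 0x3BE45D
clock 2: out=1, reg = 0x9DF22E
clock 3: out=0, reg = 0x4EF917
clock 4: out=1, reg = 0xA77C8B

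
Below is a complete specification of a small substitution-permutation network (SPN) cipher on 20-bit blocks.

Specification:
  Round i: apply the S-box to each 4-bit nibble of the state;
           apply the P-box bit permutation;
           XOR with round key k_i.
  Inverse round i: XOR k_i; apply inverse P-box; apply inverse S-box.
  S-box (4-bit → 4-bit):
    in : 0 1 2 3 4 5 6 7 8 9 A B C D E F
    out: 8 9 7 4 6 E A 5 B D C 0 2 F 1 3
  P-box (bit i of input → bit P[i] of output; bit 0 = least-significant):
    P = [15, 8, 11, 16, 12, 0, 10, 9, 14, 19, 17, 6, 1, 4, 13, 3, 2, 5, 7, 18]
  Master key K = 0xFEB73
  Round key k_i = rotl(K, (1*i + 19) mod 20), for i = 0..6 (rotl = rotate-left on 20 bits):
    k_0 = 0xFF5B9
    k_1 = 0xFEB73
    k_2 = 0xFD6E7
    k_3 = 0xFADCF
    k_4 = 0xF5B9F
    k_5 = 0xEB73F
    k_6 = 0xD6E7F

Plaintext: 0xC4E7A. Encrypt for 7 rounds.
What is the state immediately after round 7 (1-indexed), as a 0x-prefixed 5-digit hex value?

0x914C5

s_0 = plaintext = 0xC4E7A
s_1 = Round(s_0, k_0) = 0xE8989
s_2 = Round(s_1, k_1) = 0xC312C
s_3 = Round(s_2, k_2) = 0xFA386
s_4 = Round(s_3, k_3) = 0xC9EE2
s_5 = Round(s_4, k_4) = 0xFA2B5
s_6 = Round(s_5, k_5) = 0x5DE13
s_7 = Round(s_6, k_6) = 0x914C5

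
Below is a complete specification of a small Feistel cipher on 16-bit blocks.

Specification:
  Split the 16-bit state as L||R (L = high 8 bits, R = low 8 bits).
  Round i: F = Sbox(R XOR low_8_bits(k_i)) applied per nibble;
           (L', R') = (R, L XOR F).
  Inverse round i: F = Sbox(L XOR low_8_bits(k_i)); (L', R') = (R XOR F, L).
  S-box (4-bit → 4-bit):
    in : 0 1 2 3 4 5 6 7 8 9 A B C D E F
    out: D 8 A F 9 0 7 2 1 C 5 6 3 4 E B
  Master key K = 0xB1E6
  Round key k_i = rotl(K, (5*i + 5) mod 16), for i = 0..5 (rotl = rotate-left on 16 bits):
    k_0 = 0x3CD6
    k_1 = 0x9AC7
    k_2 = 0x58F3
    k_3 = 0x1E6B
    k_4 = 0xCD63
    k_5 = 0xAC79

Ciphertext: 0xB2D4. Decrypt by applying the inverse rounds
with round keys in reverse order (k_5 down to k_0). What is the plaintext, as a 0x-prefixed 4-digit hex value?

s_0 = ciphertext = 0xB2D4
s_1 = InvRound(s_0, k_5) = 0xE2B2
s_2 = InvRound(s_1, k_4) = 0xAAE2
s_3 = InvRound(s_2, k_3) = 0xDAAA
s_4 = InvRound(s_3, k_2) = 0x06DA
s_5 = InvRound(s_4, k_1) = 0xE206
s_6 = InvRound(s_5, k_0) = 0xFFE2

0xFFE2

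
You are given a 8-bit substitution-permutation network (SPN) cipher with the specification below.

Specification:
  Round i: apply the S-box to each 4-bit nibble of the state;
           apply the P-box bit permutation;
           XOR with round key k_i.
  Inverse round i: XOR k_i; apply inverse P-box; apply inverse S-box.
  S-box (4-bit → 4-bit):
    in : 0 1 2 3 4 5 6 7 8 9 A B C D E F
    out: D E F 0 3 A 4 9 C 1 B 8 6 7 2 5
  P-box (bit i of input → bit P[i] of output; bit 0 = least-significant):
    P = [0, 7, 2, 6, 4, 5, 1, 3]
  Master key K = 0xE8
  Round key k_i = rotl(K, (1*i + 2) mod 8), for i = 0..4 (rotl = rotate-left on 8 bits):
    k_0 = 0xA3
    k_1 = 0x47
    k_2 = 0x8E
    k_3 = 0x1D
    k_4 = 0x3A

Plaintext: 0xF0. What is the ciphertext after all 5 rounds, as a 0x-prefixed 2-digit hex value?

0x6E

s_0 = plaintext = 0xF0
s_1 = Round(s_0, k_0) = 0xF4
s_2 = Round(s_1, k_1) = 0xD4
s_3 = Round(s_2, k_2) = 0x3D
s_4 = Round(s_3, k_3) = 0x98
s_5 = Round(s_4, k_4) = 0x6E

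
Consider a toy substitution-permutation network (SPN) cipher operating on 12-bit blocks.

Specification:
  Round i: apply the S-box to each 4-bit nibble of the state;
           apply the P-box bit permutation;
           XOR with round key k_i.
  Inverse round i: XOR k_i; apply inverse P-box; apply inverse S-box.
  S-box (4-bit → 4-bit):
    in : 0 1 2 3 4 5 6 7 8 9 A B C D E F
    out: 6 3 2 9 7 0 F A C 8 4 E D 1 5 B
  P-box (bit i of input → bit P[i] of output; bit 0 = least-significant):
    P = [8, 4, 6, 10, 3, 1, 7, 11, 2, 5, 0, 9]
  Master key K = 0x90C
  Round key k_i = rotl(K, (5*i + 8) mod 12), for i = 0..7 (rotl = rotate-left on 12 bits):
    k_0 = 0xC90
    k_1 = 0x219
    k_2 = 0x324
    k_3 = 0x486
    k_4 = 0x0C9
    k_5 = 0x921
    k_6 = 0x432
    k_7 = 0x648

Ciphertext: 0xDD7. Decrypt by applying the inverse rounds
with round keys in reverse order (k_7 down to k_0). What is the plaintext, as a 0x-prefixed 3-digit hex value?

s_0 = ciphertext = 0xDD7
s_1 = InvRound(s_0, k_7) = 0xC61
s_2 = InvRound(s_1, k_6) = 0xA70
s_3 = InvRound(s_2, k_5) = 0x854
s_4 = InvRound(s_3, k_4) = 0xEC2
s_5 = InvRound(s_4, k_3) = 0x39A
s_6 = InvRound(s_5, k_2) = 0x142
s_7 = InvRound(s_6, k_1) = 0x814
s_8 = InvRound(s_7, k_0) = 0xDA9

0xDA9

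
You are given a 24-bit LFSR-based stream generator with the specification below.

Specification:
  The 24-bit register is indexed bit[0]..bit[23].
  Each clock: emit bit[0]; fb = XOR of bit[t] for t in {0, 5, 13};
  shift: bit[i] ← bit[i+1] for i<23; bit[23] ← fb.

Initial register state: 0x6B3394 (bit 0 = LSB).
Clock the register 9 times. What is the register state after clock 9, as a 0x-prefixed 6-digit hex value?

reg_0 = 0x6B3394
clock 1: out=0, reg = 0xB599CA
clock 2: out=0, reg = 0x5ACCE5
clock 3: out=1, reg = 0x2D6672
clock 4: out=0, reg = 0x16B339
clock 5: out=1, reg = 0x8B599C
clock 6: out=0, reg = 0x45ACCE
clock 7: out=0, reg = 0xA2D667
clock 8: out=1, reg = 0x516B33
clock 9: out=1, reg = 0xA8B599

0xA8B599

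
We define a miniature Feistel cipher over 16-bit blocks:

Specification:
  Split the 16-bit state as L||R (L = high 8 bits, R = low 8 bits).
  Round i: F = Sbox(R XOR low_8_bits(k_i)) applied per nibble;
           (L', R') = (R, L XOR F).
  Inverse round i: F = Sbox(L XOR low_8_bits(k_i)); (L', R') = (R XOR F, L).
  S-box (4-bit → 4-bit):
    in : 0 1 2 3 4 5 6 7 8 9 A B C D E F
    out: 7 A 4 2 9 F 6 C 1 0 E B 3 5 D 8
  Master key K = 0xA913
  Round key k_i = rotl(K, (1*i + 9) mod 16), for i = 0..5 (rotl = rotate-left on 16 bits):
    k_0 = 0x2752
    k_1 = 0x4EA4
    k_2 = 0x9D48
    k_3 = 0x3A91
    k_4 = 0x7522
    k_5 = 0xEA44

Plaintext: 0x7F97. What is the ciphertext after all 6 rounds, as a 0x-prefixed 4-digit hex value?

0x21CD

s_0 = plaintext = 0x7F97
s_1 = Round(s_0, k_0) = 0x9740
s_2 = Round(s_1, k_1) = 0x404E
s_3 = Round(s_2, k_2) = 0x4E36
s_4 = Round(s_3, k_3) = 0x36A2
s_5 = Round(s_4, k_4) = 0xA221
s_6 = Round(s_5, k_5) = 0x21CD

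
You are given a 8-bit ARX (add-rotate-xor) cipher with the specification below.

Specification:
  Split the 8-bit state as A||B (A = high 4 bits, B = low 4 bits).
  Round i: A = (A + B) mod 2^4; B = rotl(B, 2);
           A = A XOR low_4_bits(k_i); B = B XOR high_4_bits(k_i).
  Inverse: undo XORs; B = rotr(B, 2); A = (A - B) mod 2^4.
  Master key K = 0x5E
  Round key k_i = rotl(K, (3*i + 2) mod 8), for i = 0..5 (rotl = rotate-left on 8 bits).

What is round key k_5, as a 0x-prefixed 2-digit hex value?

K = 0x5E
k_0 = rotl(K, (3*0+2) mod 8) = rotl(K, 2) = 0x79
k_1 = rotl(K, (3*1+2) mod 8) = rotl(K, 5) = 0xCB
k_2 = rotl(K, (3*2+2) mod 8) = rotl(K, 0) = 0x5E
k_3 = rotl(K, (3*3+2) mod 8) = rotl(K, 3) = 0xF2
k_4 = rotl(K, (3*4+2) mod 8) = rotl(K, 6) = 0x97
k_5 = rotl(K, (3*5+2) mod 8) = rotl(K, 1) = 0xBC

0xBC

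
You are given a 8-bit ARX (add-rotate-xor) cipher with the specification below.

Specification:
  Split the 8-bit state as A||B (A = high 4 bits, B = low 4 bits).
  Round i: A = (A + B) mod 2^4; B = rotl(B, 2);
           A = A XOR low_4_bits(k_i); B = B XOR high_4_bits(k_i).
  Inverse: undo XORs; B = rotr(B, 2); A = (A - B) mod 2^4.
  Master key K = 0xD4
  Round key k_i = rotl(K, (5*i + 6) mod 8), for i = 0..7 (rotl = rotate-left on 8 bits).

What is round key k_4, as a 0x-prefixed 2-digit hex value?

0x53

K = 0xD4
k_0 = rotl(K, (5*0+6) mod 8) = rotl(K, 6) = 0x35
k_1 = rotl(K, (5*1+6) mod 8) = rotl(K, 3) = 0xA6
k_2 = rotl(K, (5*2+6) mod 8) = rotl(K, 0) = 0xD4
k_3 = rotl(K, (5*3+6) mod 8) = rotl(K, 5) = 0x9A
k_4 = rotl(K, (5*4+6) mod 8) = rotl(K, 2) = 0x53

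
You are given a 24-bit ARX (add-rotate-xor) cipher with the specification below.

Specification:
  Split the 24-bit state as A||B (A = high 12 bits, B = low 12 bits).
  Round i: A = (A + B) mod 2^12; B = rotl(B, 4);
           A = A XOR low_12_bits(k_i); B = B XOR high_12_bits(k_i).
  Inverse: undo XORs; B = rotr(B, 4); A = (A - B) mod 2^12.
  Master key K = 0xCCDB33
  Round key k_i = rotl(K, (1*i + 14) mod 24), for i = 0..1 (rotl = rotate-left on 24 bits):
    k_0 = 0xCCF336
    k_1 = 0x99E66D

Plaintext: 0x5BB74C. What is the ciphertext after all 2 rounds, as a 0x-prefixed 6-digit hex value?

0x054916

s_0 = plaintext = 0x5BB74C
s_1 = Round(s_0, k_0) = 0xE31808
s_2 = Round(s_1, k_1) = 0x054916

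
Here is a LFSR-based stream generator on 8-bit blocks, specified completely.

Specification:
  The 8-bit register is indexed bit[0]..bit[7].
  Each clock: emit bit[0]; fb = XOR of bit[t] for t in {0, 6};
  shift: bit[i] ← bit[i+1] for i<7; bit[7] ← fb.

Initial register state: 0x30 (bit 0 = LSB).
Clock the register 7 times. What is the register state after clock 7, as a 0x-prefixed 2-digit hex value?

0xE0

reg_0 = 0x30
clock 1: out=0, reg = 0x18
clock 2: out=0, reg = 0x0C
clock 3: out=0, reg = 0x06
clock 4: out=0, reg = 0x03
clock 5: out=1, reg = 0x81
clock 6: out=1, reg = 0xC0
clock 7: out=0, reg = 0xE0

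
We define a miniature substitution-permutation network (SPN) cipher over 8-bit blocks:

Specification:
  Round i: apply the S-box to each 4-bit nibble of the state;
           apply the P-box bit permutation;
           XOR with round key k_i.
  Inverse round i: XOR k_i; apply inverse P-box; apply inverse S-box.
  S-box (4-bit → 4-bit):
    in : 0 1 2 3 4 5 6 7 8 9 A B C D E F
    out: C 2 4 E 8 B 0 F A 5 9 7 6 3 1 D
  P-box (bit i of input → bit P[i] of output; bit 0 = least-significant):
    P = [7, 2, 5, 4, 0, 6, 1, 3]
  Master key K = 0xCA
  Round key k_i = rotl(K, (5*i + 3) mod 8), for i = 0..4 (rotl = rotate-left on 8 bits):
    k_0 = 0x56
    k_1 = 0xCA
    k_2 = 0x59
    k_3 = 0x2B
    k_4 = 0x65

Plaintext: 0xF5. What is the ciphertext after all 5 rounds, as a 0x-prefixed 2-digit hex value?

s_0 = plaintext = 0xF5
s_1 = Round(s_0, k_0) = 0xC9
s_2 = Round(s_1, k_1) = 0x28
s_3 = Round(s_2, k_2) = 0x4F
s_4 = Round(s_3, k_3) = 0x93
s_5 = Round(s_4, k_4) = 0x52

0x52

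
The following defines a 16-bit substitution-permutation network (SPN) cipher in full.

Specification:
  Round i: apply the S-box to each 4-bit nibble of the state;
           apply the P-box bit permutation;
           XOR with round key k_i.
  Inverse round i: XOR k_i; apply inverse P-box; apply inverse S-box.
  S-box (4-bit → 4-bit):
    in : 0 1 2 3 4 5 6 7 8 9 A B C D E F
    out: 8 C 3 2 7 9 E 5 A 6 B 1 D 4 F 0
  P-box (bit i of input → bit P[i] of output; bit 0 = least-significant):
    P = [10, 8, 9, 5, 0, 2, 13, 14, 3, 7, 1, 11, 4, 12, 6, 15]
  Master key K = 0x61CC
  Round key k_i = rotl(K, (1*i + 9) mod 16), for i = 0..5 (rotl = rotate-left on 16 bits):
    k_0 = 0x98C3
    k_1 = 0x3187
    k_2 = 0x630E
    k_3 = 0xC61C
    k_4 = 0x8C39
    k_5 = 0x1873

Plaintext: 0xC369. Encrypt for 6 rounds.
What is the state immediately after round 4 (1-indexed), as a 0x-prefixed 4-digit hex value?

0x21CC

s_0 = plaintext = 0xC369
s_1 = Round(s_0, k_0) = 0x7B17
s_2 = Round(s_1, k_1) = 0x57DF
s_3 = Round(s_2, k_2) = 0xC314
s_4 = Round(s_3, k_3) = 0x21CC
s_5 = Round(s_4, k_4) = 0xF20A
s_6 = Round(s_5, k_5) = 0x5DDB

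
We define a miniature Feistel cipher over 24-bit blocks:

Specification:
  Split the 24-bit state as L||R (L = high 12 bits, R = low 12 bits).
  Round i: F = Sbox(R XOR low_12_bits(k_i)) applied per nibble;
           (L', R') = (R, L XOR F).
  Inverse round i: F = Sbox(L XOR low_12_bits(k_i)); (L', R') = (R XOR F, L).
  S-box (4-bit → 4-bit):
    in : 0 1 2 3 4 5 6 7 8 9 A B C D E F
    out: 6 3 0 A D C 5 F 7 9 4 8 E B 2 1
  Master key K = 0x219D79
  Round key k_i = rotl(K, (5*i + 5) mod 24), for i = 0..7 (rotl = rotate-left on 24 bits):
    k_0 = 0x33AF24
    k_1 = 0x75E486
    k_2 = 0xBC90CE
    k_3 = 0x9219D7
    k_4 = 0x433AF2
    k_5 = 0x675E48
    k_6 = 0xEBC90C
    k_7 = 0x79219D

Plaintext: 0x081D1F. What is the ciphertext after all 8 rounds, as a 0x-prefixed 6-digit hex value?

s_0 = plaintext = 0x081D1F
s_1 = Round(s_0, k_0) = 0xD1F029
s_2 = Round(s_1, k_1) = 0x02905E
s_3 = Round(s_2, k_2) = 0x05E6BF
s_4 = Round(s_3, k_3) = 0x6BF109
s_5 = Round(s_4, k_4) = 0x109EA7
s_6 = Round(s_5, k_5) = 0xEA7728
s_7 = Round(s_6, k_6) = 0x728CAA
s_8 = Round(s_7, k_7) = 0xCAAC87

0xCAAC87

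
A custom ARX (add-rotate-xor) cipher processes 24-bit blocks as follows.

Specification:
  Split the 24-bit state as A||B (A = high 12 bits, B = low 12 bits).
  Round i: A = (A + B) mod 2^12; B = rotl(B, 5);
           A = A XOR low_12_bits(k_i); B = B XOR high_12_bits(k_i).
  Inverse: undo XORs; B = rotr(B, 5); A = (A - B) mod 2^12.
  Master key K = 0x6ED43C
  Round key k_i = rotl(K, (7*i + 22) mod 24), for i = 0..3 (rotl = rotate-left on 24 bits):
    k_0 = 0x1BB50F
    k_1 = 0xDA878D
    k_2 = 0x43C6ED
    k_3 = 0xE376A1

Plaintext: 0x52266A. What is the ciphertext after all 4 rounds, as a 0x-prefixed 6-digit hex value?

0x21ED6B

s_0 = plaintext = 0x52266A
s_1 = Round(s_0, k_0) = 0xE83CF7
s_2 = Round(s_1, k_1) = 0xCF7351
s_3 = Round(s_2, k_2) = 0x6A5E1A
s_4 = Round(s_3, k_3) = 0x21ED6B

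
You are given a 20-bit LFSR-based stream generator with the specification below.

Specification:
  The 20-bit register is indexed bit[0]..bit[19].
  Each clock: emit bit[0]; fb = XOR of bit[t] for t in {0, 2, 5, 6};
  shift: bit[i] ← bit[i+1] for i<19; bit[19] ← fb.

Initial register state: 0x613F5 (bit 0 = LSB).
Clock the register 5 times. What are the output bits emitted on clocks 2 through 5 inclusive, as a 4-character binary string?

0101

reg_0 = 0x613F5
clock 1: out=1, reg = 0x309FA
clock 2: out=0, reg = 0x184FD
clock 3: out=1, reg = 0x0C27E
clock 4: out=0, reg = 0x8613F
clock 5: out=1, reg = 0xC309F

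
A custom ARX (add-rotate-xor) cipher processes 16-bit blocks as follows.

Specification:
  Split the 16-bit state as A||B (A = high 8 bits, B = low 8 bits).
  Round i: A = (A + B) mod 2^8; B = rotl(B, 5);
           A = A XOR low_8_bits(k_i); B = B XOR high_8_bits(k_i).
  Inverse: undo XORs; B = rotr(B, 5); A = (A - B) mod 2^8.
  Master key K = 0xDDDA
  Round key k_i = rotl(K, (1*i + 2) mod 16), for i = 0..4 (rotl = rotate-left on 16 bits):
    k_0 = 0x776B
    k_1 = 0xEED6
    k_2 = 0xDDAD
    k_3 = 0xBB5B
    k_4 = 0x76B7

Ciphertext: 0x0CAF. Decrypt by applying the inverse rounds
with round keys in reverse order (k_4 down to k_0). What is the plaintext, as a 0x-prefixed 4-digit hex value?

s_0 = ciphertext = 0x0CAF
s_1 = InvRound(s_0, k_4) = 0xEDCE
s_2 = InvRound(s_1, k_3) = 0x0BAB
s_3 = InvRound(s_2, k_2) = 0xF3B3
s_4 = InvRound(s_3, k_1) = 0x3BEA
s_5 = InvRound(s_4, k_0) = 0x64EC

0x64EC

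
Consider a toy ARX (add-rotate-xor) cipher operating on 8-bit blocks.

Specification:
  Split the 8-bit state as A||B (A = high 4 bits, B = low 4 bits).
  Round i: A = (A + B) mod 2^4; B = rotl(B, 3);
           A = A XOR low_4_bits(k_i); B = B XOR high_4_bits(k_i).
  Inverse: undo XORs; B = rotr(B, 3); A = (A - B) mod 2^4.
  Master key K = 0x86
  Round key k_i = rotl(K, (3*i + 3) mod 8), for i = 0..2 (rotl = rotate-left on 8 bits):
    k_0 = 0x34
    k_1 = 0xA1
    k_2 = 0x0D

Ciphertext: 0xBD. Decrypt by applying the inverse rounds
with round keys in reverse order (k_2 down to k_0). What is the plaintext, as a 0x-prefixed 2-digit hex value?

0xA2

s_0 = ciphertext = 0xBD
s_1 = InvRound(s_0, k_2) = 0xBB
s_2 = InvRound(s_1, k_1) = 0x82
s_3 = InvRound(s_2, k_0) = 0xA2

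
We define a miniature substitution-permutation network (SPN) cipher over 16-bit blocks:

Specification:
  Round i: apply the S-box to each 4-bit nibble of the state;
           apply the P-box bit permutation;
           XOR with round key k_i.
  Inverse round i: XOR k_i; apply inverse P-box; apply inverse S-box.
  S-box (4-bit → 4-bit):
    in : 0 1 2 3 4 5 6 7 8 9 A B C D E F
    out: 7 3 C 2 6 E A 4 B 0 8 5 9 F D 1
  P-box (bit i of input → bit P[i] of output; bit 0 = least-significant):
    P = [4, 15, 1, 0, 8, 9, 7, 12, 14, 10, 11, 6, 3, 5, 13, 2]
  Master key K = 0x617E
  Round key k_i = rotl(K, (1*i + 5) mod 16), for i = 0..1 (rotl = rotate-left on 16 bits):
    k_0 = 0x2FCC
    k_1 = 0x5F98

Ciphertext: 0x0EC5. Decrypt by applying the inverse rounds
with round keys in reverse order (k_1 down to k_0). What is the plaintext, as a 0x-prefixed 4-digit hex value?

s_0 = ciphertext = 0x0EC5
s_1 = InvRound(s_0, k_1) = 0xCCCC
s_2 = InvRound(s_1, k_0) = 0x7F13

0x7F13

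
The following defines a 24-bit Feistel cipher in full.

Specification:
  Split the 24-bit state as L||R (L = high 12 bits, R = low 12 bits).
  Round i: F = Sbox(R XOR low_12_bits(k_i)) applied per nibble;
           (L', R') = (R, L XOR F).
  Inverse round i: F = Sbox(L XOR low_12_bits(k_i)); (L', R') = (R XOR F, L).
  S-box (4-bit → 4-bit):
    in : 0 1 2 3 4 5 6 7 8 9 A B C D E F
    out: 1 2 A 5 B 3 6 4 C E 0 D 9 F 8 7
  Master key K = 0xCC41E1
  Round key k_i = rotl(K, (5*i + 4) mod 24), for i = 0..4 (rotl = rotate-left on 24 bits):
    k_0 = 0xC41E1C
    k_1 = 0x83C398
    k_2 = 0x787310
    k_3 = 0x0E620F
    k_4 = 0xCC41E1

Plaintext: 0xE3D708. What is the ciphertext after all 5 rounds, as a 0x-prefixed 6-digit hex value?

s_0 = plaintext = 0xE3D708
s_1 = Round(s_0, k_0) = 0x708016
s_2 = Round(s_1, k_1) = 0x0162C0
s_3 = Round(s_2, k_2) = 0x2C02E7
s_4 = Round(s_3, k_3) = 0x2E734C
s_5 = Round(s_4, k_4) = 0x34C8E8

0x34C8E8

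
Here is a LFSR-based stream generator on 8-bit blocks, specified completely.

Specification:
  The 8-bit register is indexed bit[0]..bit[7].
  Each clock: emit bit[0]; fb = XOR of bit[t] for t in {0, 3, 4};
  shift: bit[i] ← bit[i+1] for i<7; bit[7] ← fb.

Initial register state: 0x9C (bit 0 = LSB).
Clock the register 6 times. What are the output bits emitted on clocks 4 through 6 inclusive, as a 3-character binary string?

110

reg_0 = 0x9C
clock 1: out=0, reg = 0x4E
clock 2: out=0, reg = 0xA7
clock 3: out=1, reg = 0xD3
clock 4: out=1, reg = 0x69
clock 5: out=1, reg = 0x34
clock 6: out=0, reg = 0x9A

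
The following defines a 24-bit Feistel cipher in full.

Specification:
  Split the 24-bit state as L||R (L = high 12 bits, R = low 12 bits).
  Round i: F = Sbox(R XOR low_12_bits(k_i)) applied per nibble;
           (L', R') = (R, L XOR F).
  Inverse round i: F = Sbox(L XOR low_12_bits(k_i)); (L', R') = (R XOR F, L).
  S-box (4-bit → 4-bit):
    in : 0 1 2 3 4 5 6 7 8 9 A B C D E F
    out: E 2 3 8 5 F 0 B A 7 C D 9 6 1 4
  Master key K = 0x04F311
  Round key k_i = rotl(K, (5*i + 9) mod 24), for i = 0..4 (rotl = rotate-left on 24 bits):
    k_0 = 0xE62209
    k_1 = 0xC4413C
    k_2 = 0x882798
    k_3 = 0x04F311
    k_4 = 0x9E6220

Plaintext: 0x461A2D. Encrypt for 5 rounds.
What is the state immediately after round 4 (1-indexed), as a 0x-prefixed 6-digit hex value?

s_0 = plaintext = 0x461A2D
s_1 = Round(s_0, k_0) = 0xA2DE54
s_2 = Round(s_1, k_1) = 0xE54E27
s_3 = Round(s_2, k_2) = 0xE27980
s_4 = Round(s_3, k_3) = 0x980255
s_5 = Round(s_4, k_4) = 0x25573F

0x980255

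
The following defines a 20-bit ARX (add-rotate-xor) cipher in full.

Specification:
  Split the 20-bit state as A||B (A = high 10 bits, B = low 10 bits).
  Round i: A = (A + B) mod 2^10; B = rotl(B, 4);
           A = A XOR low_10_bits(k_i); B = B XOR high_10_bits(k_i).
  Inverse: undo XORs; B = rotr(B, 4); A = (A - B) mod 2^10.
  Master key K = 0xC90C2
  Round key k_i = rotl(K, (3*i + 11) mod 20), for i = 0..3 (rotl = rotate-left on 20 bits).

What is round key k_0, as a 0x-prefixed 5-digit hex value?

0x61648

K = 0xC90C2
k_0 = rotl(K, (3*0+11) mod 20) = rotl(K, 11) = 0x61648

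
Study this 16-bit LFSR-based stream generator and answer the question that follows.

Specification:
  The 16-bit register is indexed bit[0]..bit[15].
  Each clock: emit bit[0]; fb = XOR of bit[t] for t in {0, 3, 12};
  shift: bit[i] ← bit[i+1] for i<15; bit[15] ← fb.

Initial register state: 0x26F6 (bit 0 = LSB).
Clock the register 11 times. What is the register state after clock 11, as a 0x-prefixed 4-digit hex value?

0x5144

reg_0 = 0x26F6
clock 1: out=0, reg = 0x137B
clock 2: out=1, reg = 0x89BD
clock 3: out=1, reg = 0x44DE
clock 4: out=0, reg = 0xA26F
clock 5: out=1, reg = 0x5137
clock 6: out=1, reg = 0x289B
clock 7: out=1, reg = 0x144D
clock 8: out=1, reg = 0x8A26
clock 9: out=0, reg = 0x4513
clock 10: out=1, reg = 0xA289
clock 11: out=1, reg = 0x5144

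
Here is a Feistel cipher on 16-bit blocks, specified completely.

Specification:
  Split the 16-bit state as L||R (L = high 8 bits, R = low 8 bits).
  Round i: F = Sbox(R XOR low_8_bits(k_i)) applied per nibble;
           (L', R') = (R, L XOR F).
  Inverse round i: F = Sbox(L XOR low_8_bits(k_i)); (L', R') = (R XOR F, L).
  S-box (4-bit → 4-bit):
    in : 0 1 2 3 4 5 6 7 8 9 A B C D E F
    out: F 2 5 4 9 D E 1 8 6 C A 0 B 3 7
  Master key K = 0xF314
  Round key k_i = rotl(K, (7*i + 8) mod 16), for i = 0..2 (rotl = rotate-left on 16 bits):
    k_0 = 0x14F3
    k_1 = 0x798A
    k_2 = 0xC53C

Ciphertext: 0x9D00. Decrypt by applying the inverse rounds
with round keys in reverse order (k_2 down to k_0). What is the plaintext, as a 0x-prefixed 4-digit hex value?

s_0 = ciphertext = 0x9D00
s_1 = InvRound(s_0, k_2) = 0xC29D
s_2 = InvRound(s_1, k_1) = 0x05C2
s_3 = InvRound(s_2, k_0) = 0xBC05

0xBC05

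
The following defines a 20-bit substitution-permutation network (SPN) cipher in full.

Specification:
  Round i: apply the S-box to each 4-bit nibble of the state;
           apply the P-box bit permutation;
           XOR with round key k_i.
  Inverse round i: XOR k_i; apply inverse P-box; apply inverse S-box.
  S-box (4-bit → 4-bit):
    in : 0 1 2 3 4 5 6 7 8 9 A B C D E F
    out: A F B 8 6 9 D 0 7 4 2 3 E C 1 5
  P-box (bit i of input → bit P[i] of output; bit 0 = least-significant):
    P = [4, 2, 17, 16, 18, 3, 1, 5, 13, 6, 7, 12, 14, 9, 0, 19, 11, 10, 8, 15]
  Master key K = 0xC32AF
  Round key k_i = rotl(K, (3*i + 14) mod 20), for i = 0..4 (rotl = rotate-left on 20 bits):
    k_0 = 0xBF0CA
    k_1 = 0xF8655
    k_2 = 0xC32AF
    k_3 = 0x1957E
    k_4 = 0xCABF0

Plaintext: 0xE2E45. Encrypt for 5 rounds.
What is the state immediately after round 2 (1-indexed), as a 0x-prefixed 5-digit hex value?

s_0 = plaintext = 0xE2E45
s_1 = Round(s_0, k_0) = 0x29AD0
s_2 = Round(s_1, k_1) = 0xE0A32
s_3 = Round(s_2, k_2) = 0x538DB
s_4 = Round(s_3, k_3) = 0x93D88
s_5 = Round(s_4, k_4) = 0x2BA6E

0xE0A32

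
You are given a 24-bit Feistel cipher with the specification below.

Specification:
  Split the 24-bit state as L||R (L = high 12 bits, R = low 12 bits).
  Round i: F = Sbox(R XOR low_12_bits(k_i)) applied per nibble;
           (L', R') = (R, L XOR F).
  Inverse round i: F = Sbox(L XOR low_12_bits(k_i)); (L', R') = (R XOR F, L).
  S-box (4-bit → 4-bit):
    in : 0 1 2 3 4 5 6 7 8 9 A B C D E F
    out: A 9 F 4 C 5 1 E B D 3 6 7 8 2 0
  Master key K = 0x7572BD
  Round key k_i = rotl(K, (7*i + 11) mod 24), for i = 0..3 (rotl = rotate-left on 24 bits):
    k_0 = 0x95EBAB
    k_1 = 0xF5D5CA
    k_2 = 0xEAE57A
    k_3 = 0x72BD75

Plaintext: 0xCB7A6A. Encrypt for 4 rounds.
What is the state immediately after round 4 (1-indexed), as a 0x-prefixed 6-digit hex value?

s_0 = plaintext = 0xCB7A6A
s_1 = Round(s_0, k_0) = 0xA6A5CE
s_2 = Round(s_1, k_1) = 0x5CE0C6
s_3 = Round(s_2, k_2) = 0x0C60A9
s_4 = Round(s_3, k_3) = 0x0A9841

0x0A9841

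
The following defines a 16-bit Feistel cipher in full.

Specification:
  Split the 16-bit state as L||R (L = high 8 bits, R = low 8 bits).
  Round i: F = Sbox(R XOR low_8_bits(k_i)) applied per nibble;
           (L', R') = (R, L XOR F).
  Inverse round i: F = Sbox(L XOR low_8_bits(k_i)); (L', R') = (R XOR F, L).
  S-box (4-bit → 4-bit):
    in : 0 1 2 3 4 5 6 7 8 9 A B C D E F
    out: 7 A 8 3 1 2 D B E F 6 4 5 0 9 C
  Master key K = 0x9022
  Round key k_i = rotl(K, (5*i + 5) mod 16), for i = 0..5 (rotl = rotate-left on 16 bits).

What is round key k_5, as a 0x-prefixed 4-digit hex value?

0xA408

K = 0x9022
k_0 = rotl(K, (5*0+5) mod 16) = rotl(K, 5) = 0x0452
k_1 = rotl(K, (5*1+5) mod 16) = rotl(K, 10) = 0x8A40
k_2 = rotl(K, (5*2+5) mod 16) = rotl(K, 15) = 0x4811
k_3 = rotl(K, (5*3+5) mod 16) = rotl(K, 4) = 0x0229
k_4 = rotl(K, (5*4+5) mod 16) = rotl(K, 9) = 0x4520
k_5 = rotl(K, (5*5+5) mod 16) = rotl(K, 14) = 0xA408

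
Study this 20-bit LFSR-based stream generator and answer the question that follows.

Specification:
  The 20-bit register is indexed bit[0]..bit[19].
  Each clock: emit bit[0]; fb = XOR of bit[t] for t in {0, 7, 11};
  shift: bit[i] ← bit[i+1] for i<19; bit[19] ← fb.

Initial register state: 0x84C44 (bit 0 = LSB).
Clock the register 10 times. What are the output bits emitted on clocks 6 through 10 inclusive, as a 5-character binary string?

01000

reg_0 = 0x84C44
clock 1: out=0, reg = 0xC2622
clock 2: out=0, reg = 0x61311
clock 3: out=1, reg = 0xB0988
clock 4: out=0, reg = 0x584C4
clock 5: out=0, reg = 0xAC262
clock 6: out=0, reg = 0x56131
clock 7: out=1, reg = 0xAB098
clock 8: out=0, reg = 0xD584C
clock 9: out=0, reg = 0xEAC26
clock 10: out=0, reg = 0xF5613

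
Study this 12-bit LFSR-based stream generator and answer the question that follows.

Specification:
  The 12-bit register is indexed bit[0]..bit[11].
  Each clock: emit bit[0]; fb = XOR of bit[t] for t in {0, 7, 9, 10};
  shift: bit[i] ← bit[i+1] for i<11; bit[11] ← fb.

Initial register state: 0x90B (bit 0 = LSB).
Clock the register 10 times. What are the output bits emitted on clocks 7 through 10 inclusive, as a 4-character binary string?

reg_0 = 0x90B
clock 1: out=1, reg = 0xC85
clock 2: out=1, reg = 0xE42
clock 3: out=0, reg = 0x721
clock 4: out=1, reg = 0xB90
clock 5: out=0, reg = 0x5C8
clock 6: out=0, reg = 0x2E4
clock 7: out=0, reg = 0x172
clock 8: out=0, reg = 0x0B9
clock 9: out=1, reg = 0x05C
clock 10: out=0, reg = 0x02E

0010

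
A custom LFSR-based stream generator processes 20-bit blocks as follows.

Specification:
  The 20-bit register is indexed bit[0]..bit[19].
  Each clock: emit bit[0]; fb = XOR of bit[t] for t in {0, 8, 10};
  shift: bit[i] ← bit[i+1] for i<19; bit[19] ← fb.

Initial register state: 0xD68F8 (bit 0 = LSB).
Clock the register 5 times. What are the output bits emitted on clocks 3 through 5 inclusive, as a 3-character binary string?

011

reg_0 = 0xD68F8
clock 1: out=0, reg = 0x6B47C
clock 2: out=0, reg = 0xB5A3E
clock 3: out=0, reg = 0x5AD1F
clock 4: out=1, reg = 0xAD68F
clock 5: out=1, reg = 0x56B47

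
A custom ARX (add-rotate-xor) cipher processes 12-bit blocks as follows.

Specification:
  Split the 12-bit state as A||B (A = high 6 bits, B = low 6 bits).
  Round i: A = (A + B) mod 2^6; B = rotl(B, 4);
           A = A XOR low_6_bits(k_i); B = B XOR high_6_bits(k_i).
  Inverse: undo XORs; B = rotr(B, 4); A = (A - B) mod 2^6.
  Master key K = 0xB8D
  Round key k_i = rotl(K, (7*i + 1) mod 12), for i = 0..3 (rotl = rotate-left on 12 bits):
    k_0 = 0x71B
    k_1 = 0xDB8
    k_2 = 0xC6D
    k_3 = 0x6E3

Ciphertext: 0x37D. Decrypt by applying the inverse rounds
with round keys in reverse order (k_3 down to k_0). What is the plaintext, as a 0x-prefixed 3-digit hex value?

0x4B7

s_0 = ciphertext = 0x37D
s_1 = InvRound(s_0, k_3) = 0x51A
s_2 = InvRound(s_1, k_2) = 0x2EE
s_3 = InvRound(s_2, k_1) = 0x4A1
s_4 = InvRound(s_3, k_0) = 0x4B7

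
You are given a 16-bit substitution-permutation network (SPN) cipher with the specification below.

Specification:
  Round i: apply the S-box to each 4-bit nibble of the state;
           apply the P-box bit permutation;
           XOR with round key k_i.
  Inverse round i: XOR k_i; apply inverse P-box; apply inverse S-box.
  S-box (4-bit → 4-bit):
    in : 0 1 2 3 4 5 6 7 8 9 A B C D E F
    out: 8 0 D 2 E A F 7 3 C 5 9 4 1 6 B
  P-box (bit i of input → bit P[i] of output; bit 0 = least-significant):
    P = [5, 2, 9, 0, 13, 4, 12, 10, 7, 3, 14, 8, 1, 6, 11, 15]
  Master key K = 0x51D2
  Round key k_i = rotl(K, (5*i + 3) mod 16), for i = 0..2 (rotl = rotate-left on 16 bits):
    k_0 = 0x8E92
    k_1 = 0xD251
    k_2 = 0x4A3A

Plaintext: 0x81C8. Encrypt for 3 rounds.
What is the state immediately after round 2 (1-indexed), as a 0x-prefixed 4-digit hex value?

s_0 = plaintext = 0x81C8
s_1 = Round(s_0, k_0) = 0x9EF4
s_2 = Round(s_1, k_1) = 0x3C4C
s_3 = Round(s_2, k_2) = 0x1C6A

0x3C4C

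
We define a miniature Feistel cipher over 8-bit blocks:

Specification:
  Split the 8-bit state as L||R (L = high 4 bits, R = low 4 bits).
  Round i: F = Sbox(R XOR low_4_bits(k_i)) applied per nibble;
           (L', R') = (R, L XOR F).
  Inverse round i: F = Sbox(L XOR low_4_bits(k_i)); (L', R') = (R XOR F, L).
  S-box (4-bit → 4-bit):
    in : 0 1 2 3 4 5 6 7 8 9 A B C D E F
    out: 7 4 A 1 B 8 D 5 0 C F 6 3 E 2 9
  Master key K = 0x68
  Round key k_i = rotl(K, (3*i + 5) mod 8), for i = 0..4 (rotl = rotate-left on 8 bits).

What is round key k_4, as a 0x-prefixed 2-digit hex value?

K = 0x68
k_0 = rotl(K, (3*0+5) mod 8) = rotl(K, 5) = 0x0D
k_1 = rotl(K, (3*1+5) mod 8) = rotl(K, 0) = 0x68
k_2 = rotl(K, (3*2+5) mod 8) = rotl(K, 3) = 0x43
k_3 = rotl(K, (3*3+5) mod 8) = rotl(K, 6) = 0x1A
k_4 = rotl(K, (3*4+5) mod 8) = rotl(K, 1) = 0xD0

0xD0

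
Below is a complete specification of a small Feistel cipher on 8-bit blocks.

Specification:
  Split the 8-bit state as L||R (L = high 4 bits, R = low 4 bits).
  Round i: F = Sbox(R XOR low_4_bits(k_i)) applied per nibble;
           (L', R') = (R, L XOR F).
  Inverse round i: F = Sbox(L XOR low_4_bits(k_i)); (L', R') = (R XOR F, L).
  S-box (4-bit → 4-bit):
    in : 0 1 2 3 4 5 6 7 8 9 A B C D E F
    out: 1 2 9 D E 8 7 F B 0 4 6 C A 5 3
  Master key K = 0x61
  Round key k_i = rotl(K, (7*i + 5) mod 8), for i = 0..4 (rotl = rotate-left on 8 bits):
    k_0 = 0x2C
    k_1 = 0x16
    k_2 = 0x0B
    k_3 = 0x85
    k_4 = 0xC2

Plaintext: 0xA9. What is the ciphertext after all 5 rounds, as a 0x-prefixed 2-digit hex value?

s_0 = plaintext = 0xA9
s_1 = Round(s_0, k_0) = 0x92
s_2 = Round(s_1, k_1) = 0x27
s_3 = Round(s_2, k_2) = 0x7E
s_4 = Round(s_3, k_3) = 0xE1
s_5 = Round(s_4, k_4) = 0x13

0x13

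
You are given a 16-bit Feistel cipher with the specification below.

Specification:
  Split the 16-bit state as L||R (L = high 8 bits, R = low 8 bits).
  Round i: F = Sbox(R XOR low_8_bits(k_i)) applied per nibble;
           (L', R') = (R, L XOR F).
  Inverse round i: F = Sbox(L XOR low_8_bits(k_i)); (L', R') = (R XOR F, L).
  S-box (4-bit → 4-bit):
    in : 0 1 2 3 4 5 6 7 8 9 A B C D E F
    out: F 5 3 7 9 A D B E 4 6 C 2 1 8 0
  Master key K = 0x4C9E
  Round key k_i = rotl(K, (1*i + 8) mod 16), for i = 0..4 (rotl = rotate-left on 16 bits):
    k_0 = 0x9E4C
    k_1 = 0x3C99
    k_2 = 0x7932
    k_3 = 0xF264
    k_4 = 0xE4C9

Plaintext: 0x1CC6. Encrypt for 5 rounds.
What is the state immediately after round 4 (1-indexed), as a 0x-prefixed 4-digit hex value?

s_0 = plaintext = 0x1CC6
s_1 = Round(s_0, k_0) = 0xC6FA
s_2 = Round(s_1, k_1) = 0xFA11
s_3 = Round(s_2, k_2) = 0x11CD
s_4 = Round(s_3, k_3) = 0xCD75
s_5 = Round(s_4, k_4) = 0x750F

0xCD75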